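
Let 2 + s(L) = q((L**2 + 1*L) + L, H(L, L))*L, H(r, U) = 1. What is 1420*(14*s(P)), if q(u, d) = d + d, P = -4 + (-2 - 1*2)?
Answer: -357840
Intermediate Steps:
P = -8 (P = -4 + (-2 - 2) = -4 - 4 = -8)
q(u, d) = 2*d
s(L) = -2 + 2*L (s(L) = -2 + (2*1)*L = -2 + 2*L)
1420*(14*s(P)) = 1420*(14*(-2 + 2*(-8))) = 1420*(14*(-2 - 16)) = 1420*(14*(-18)) = 1420*(-252) = -357840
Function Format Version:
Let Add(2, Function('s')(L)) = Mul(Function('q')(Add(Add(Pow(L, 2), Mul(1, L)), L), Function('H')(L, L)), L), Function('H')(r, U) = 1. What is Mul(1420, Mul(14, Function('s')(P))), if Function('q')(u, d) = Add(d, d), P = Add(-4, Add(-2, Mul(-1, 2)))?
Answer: -357840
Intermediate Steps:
P = -8 (P = Add(-4, Add(-2, -2)) = Add(-4, -4) = -8)
Function('q')(u, d) = Mul(2, d)
Function('s')(L) = Add(-2, Mul(2, L)) (Function('s')(L) = Add(-2, Mul(Mul(2, 1), L)) = Add(-2, Mul(2, L)))
Mul(1420, Mul(14, Function('s')(P))) = Mul(1420, Mul(14, Add(-2, Mul(2, -8)))) = Mul(1420, Mul(14, Add(-2, -16))) = Mul(1420, Mul(14, -18)) = Mul(1420, -252) = -357840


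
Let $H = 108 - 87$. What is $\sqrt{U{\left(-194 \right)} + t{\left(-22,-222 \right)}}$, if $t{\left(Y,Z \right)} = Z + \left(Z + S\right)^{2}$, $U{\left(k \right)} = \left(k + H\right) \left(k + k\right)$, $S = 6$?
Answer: $\sqrt{113558} \approx 336.98$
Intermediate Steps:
$H = 21$
$U{\left(k \right)} = 2 k \left(21 + k\right)$ ($U{\left(k \right)} = \left(k + 21\right) \left(k + k\right) = \left(21 + k\right) 2 k = 2 k \left(21 + k\right)$)
$t{\left(Y,Z \right)} = Z + \left(6 + Z\right)^{2}$ ($t{\left(Y,Z \right)} = Z + \left(Z + 6\right)^{2} = Z + \left(6 + Z\right)^{2}$)
$\sqrt{U{\left(-194 \right)} + t{\left(-22,-222 \right)}} = \sqrt{2 \left(-194\right) \left(21 - 194\right) - \left(222 - \left(6 - 222\right)^{2}\right)} = \sqrt{2 \left(-194\right) \left(-173\right) - \left(222 - \left(-216\right)^{2}\right)} = \sqrt{67124 + \left(-222 + 46656\right)} = \sqrt{67124 + 46434} = \sqrt{113558}$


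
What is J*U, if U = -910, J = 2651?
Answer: -2412410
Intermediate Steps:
J*U = 2651*(-910) = -2412410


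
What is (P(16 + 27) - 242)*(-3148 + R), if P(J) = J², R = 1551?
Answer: -2566379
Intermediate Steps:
(P(16 + 27) - 242)*(-3148 + R) = ((16 + 27)² - 242)*(-3148 + 1551) = (43² - 242)*(-1597) = (1849 - 242)*(-1597) = 1607*(-1597) = -2566379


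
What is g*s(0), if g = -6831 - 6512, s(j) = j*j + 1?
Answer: -13343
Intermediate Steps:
s(j) = 1 + j² (s(j) = j² + 1 = 1 + j²)
g = -13343
g*s(0) = -13343*(1 + 0²) = -13343*(1 + 0) = -13343*1 = -13343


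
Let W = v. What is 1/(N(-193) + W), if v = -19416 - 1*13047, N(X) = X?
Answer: -1/32656 ≈ -3.0622e-5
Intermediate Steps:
v = -32463 (v = -19416 - 13047 = -32463)
W = -32463
1/(N(-193) + W) = 1/(-193 - 32463) = 1/(-32656) = -1/32656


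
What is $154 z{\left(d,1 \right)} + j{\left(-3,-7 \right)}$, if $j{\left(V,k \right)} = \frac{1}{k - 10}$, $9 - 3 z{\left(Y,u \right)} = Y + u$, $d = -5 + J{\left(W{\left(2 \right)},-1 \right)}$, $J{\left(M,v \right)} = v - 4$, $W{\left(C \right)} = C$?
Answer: $\frac{15707}{17} \approx 923.94$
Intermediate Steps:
$J{\left(M,v \right)} = -4 + v$
$d = -10$ ($d = -5 - 5 = -10$)
$z{\left(Y,u \right)} = 3 - \frac{Y}{3} - \frac{u}{3}$ ($z{\left(Y,u \right)} = 3 - \frac{Y + u}{3} = 3 - \left(\frac{Y}{3} + \frac{u}{3}\right) = 3 - \frac{Y}{3} - \frac{u}{3}$)
$j{\left(V,k \right)} = \frac{1}{-10 + k}$
$154 z{\left(d,1 \right)} + j{\left(-3,-7 \right)} = 154 \left(3 - - \frac{10}{3} - \frac{1}{3}\right) + \frac{1}{-10 - 7} = 154 \left(3 + \frac{10}{3} - \frac{1}{3}\right) + \frac{1}{-17} = 154 \cdot 6 - \frac{1}{17} = 924 - \frac{1}{17} = \frac{15707}{17}$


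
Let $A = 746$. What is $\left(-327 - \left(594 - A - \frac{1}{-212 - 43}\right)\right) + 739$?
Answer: $\frac{143819}{255} \approx 564.0$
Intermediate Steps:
$\left(-327 - \left(594 - A - \frac{1}{-212 - 43}\right)\right) + 739 = \left(-327 + \left(\left(-594 + \frac{1}{-212 - 43}\right) + 746\right)\right) + 739 = \left(-327 + \left(\left(-594 + \frac{1}{-255}\right) + 746\right)\right) + 739 = \left(-327 + \left(\left(-594 - \frac{1}{255}\right) + 746\right)\right) + 739 = \left(-327 + \left(- \frac{151471}{255} + 746\right)\right) + 739 = \left(-327 + \frac{38759}{255}\right) + 739 = - \frac{44626}{255} + 739 = \frac{143819}{255}$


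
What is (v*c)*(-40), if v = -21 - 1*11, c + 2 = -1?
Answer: -3840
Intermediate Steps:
c = -3 (c = -2 - 1 = -3)
v = -32 (v = -21 - 11 = -32)
(v*c)*(-40) = -32*(-3)*(-40) = 96*(-40) = -3840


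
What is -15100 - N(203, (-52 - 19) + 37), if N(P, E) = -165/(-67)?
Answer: -1011865/67 ≈ -15102.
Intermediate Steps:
N(P, E) = 165/67 (N(P, E) = -165*(-1/67) = 165/67)
-15100 - N(203, (-52 - 19) + 37) = -15100 - 1*165/67 = -15100 - 165/67 = -1011865/67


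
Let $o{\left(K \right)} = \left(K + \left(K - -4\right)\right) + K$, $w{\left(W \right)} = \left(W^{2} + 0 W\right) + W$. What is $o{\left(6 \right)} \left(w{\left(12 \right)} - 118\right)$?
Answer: $836$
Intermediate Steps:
$w{\left(W \right)} = W + W^{2}$ ($w{\left(W \right)} = \left(W^{2} + 0\right) + W = W^{2} + W = W + W^{2}$)
$o{\left(K \right)} = 4 + 3 K$ ($o{\left(K \right)} = \left(K + \left(K + 4\right)\right) + K = \left(K + \left(4 + K\right)\right) + K = \left(4 + 2 K\right) + K = 4 + 3 K$)
$o{\left(6 \right)} \left(w{\left(12 \right)} - 118\right) = \left(4 + 3 \cdot 6\right) \left(12 \left(1 + 12\right) - 118\right) = \left(4 + 18\right) \left(12 \cdot 13 - 118\right) = 22 \left(156 - 118\right) = 22 \cdot 38 = 836$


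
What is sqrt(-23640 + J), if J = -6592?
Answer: 2*I*sqrt(7558) ≈ 173.87*I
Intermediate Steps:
sqrt(-23640 + J) = sqrt(-23640 - 6592) = sqrt(-30232) = 2*I*sqrt(7558)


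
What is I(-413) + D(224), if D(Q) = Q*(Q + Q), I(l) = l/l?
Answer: 100353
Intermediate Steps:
I(l) = 1
D(Q) = 2*Q² (D(Q) = Q*(2*Q) = 2*Q²)
I(-413) + D(224) = 1 + 2*224² = 1 + 2*50176 = 1 + 100352 = 100353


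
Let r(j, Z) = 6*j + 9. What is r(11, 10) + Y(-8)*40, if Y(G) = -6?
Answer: -165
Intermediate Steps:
r(j, Z) = 9 + 6*j
r(11, 10) + Y(-8)*40 = (9 + 6*11) - 6*40 = (9 + 66) - 240 = 75 - 240 = -165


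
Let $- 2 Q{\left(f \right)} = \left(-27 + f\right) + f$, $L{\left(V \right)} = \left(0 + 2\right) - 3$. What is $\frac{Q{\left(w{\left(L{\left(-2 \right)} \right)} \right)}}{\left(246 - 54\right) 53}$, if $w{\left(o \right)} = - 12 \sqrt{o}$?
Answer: $\frac{9}{6784} + \frac{i}{848} \approx 0.0013267 + 0.0011792 i$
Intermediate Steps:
$L{\left(V \right)} = -1$ ($L{\left(V \right)} = 2 - 3 = -1$)
$Q{\left(f \right)} = \frac{27}{2} - f$ ($Q{\left(f \right)} = - \frac{\left(-27 + f\right) + f}{2} = - \frac{-27 + 2 f}{2} = \frac{27}{2} - f$)
$\frac{Q{\left(w{\left(L{\left(-2 \right)} \right)} \right)}}{\left(246 - 54\right) 53} = \frac{\frac{27}{2} - - 12 \sqrt{-1}}{\left(246 - 54\right) 53} = \frac{\frac{27}{2} - - 12 i}{192 \cdot 53} = \frac{\frac{27}{2} + 12 i}{10176} = \left(\frac{27}{2} + 12 i\right) \frac{1}{10176} = \frac{9}{6784} + \frac{i}{848}$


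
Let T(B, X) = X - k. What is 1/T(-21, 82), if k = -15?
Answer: 1/97 ≈ 0.010309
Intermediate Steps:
T(B, X) = 15 + X (T(B, X) = X - 1*(-15) = X + 15 = 15 + X)
1/T(-21, 82) = 1/(15 + 82) = 1/97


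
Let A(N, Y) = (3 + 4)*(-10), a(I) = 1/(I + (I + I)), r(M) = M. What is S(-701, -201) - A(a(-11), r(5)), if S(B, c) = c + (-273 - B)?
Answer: 297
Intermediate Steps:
S(B, c) = -273 + c - B
a(I) = 1/(3*I) (a(I) = 1/(I + 2*I) = 1/(3*I))
A(N, Y) = -70 (A(N, Y) = 7*(-10) = -70)
S(-701, -201) - A(a(-11), r(5)) = (-273 - 201 - 1*(-701)) - 1*(-70) = (-273 - 201 + 701) + 70 = 227 + 70 = 297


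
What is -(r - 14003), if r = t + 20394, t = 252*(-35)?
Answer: 2429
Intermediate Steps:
t = -8820
r = 11574 (r = -8820 + 20394 = 11574)
-(r - 14003) = -(11574 - 14003) = -1*(-2429) = 2429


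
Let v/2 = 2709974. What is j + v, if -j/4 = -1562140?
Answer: 11668508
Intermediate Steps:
j = 6248560 (j = -4*(-1562140) = 6248560)
v = 5419948 (v = 2*2709974 = 5419948)
j + v = 6248560 + 5419948 = 11668508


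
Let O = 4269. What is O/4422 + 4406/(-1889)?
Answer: -3806397/2784386 ≈ -1.3671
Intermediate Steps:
O/4422 + 4406/(-1889) = 4269/4422 + 4406/(-1889) = 4269*(1/4422) + 4406*(-1/1889) = 1423/1474 - 4406/1889 = -3806397/2784386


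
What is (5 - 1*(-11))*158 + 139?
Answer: 2667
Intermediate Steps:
(5 - 1*(-11))*158 + 139 = (5 + 11)*158 + 139 = 16*158 + 139 = 2528 + 139 = 2667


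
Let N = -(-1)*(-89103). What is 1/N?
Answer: -1/89103 ≈ -1.1223e-5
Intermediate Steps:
N = -89103 (N = -1*89103 = -89103)
1/N = 1/(-89103) = -1/89103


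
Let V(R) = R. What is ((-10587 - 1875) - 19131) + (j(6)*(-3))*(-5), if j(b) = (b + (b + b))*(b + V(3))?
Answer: -29163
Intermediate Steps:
j(b) = 3*b*(3 + b) (j(b) = (b + (b + b))*(b + 3) = (b + 2*b)*(3 + b) = (3*b)*(3 + b) = 3*b*(3 + b))
((-10587 - 1875) - 19131) + (j(6)*(-3))*(-5) = ((-10587 - 1875) - 19131) + ((3*6*(3 + 6))*(-3))*(-5) = (-12462 - 19131) + ((3*6*9)*(-3))*(-5) = -31593 + (162*(-3))*(-5) = -31593 - 486*(-5) = -31593 + 2430 = -29163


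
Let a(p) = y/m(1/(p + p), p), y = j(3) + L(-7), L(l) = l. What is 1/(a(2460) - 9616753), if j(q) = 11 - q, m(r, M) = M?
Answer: -2460/23657212379 ≈ -1.0399e-7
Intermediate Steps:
y = 1 (y = (11 - 1*3) - 7 = (11 - 3) - 7 = 8 - 7 = 1)
a(p) = 1/p
1/(a(2460) - 9616753) = 1/(1/2460 - 9616753) = 1/(-23657212379/2460) = -2460/23657212379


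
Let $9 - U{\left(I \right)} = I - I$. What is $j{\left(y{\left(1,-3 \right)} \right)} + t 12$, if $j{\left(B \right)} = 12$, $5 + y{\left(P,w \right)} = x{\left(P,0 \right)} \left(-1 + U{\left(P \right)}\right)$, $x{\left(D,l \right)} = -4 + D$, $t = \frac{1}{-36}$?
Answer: $\frac{35}{3} \approx 11.667$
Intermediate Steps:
$t = - \frac{1}{36} \approx -0.027778$
$U{\left(I \right)} = 9$ ($U{\left(I \right)} = 9 - \left(I - I\right) = 9 - 0 = 9 + 0 = 9$)
$y{\left(P,w \right)} = -37 + 8 P$ ($y{\left(P,w \right)} = -5 + \left(-4 + P\right) \left(-1 + 9\right) = -5 + \left(-4 + P\right) 8 = -5 + \left(-32 + 8 P\right) = -37 + 8 P$)
$j{\left(y{\left(1,-3 \right)} \right)} + t 12 = 12 - \frac{1}{3} = \frac{35}{3}$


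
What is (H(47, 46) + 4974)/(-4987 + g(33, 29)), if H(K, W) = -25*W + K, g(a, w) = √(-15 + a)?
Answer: -19304677/24870151 - 11613*√2/24870151 ≈ -0.77688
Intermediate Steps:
H(K, W) = K - 25*W
(H(47, 46) + 4974)/(-4987 + g(33, 29)) = ((47 - 25*46) + 4974)/(-4987 + √(-15 + 33)) = ((47 - 1150) + 4974)/(-4987 + √18) = (-1103 + 4974)/(-4987 + 3*√2) = 3871/(-4987 + 3*√2)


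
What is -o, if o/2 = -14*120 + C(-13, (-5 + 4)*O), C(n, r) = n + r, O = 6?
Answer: 3398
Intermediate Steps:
o = -3398 (o = 2*(-14*120 + (-13 + (-5 + 4)*6)) = 2*(-1680 + (-13 - 1*6)) = 2*(-1680 + (-13 - 6)) = 2*(-1680 - 19) = 2*(-1699) = -3398)
-o = -1*(-3398) = 3398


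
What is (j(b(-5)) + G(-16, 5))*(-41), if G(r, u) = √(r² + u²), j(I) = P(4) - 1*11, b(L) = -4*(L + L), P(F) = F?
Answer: 287 - 41*√281 ≈ -400.29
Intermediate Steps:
b(L) = -8*L
j(I) = -7 (j(I) = 4 - 1*11 = 4 - 11 = -7)
(j(b(-5)) + G(-16, 5))*(-41) = (-7 + √((-16)² + 5²))*(-41) = (-7 + √(256 + 25))*(-41) = (-7 + √281)*(-41) = 287 - 41*√281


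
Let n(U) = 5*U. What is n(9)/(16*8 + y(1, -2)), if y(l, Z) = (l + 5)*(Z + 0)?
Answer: 45/116 ≈ 0.38793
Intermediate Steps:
y(l, Z) = Z*(5 + l) (y(l, Z) = (5 + l)*Z = Z*(5 + l))
n(9)/(16*8 + y(1, -2)) = (5*9)/(16*8 - 2*(5 + 1)) = 45/(128 - 2*6) = 45/(128 - 12) = 45/116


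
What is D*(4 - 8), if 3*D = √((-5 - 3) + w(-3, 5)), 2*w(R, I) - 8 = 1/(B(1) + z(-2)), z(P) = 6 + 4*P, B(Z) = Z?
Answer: -2*I*√2 ≈ -2.8284*I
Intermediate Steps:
w(R, I) = 7/2 (w(R, I) = 4 + 1/(2*(1 + (6 + 4*(-2)))) = 4 + 1/(2*(1 + (6 - 8))) = 4 + 1/(2*(1 - 2)) = 4 + (½)/(-1) = 4 + (½)*(-1) = 4 - ½ = 7/2)
D = I*√2/2 (D = √((-5 - 3) + 7/2)/3 = √(-8 + 7/2)/3 = √(-9/2)/3 = (3*I*√2/2)/3 = I*√2/2 ≈ 0.70711*I)
D*(4 - 8) = (I*√2/2)*(4 - 8) = (I*√2/2)*(-4) = -2*I*√2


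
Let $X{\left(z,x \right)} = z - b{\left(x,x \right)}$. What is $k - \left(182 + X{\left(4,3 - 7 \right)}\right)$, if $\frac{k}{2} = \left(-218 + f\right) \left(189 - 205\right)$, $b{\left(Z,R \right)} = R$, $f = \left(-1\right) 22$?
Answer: $7490$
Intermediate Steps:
$f = -22$
$X{\left(z,x \right)} = z - x$
$k = 7680$ ($k = 2 \left(-218 - 22\right) \left(189 - 205\right) = 2 \left(\left(-240\right) \left(-16\right)\right) = 2 \cdot 3840 = 7680$)
$k - \left(182 + X{\left(4,3 - 7 \right)}\right) = 7680 - \left(186 - \left(3 - 7\right)\right) = 7680 - \left(186 + 4\right) = 7680 - 190 = 7490$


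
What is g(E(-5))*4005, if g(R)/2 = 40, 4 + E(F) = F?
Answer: 320400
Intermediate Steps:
E(F) = -4 + F
g(R) = 80 (g(R) = 2*40 = 80)
g(E(-5))*4005 = 80*4005 = 320400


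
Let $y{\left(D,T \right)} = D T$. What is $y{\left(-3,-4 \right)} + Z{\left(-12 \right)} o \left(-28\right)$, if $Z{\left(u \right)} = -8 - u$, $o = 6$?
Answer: $-660$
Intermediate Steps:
$y{\left(-3,-4 \right)} + Z{\left(-12 \right)} o \left(-28\right) = \left(-3\right) \left(-4\right) + \left(-8 - -12\right) 6 \left(-28\right) = 12 + \left(-8 + 12\right) \left(-168\right) = 12 + 4 \left(-168\right) = 12 - 672 = -660$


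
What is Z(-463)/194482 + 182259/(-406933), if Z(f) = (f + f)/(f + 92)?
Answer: -6575062182470/14680682157463 ≈ -0.44787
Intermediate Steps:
Z(f) = 2*f/(92 + f) (Z(f) = (2*f)/(92 + f) = 2*f/(92 + f))
Z(-463)/194482 + 182259/(-406933) = (2*(-463)/(92 - 463))/194482 + 182259/(-406933) = (2*(-463)/(-371))*(1/194482) + 182259*(-1/406933) = (2*(-463)*(-1/371))*(1/194482) - 182259/406933 = (926/371)*(1/194482) - 182259/406933 = 463/36076411 - 182259/406933 = -6575062182470/14680682157463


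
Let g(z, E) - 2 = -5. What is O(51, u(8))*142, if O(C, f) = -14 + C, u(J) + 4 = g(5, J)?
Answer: 5254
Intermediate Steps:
g(z, E) = -3 (g(z, E) = 2 - 5 = -3)
u(J) = -7 (u(J) = -4 - 3 = -7)
O(51, u(8))*142 = (-14 + 51)*142 = 37*142 = 5254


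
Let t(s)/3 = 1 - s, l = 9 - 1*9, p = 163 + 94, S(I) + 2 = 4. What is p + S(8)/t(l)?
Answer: 773/3 ≈ 257.67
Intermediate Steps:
S(I) = 2 (S(I) = -2 + 4 = 2)
p = 257
l = 0 (l = 9 - 9 = 0)
t(s) = 3 - 3*s (t(s) = 3*(1 - s) = 3 - 3*s)
p + S(8)/t(l) = 257 + 2/(3 - 3*0) = 257 + 2/(3 + 0) = 257 + 2/3 = 257 + 2*(⅓) = 257 + ⅔ = 773/3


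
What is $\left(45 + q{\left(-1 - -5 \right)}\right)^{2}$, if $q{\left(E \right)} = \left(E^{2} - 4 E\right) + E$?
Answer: $2401$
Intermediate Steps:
$q{\left(E \right)} = E^{2} - 3 E$
$\left(45 + q{\left(-1 - -5 \right)}\right)^{2} = \left(45 + \left(-1 - -5\right) \left(-3 - -4\right)\right)^{2} = \left(45 + \left(-1 + 5\right) \left(-3 + \left(-1 + 5\right)\right)\right)^{2} = \left(45 + 4 \left(-3 + 4\right)\right)^{2} = \left(45 + 4 \cdot 1\right)^{2} = \left(45 + 4\right)^{2} = 49^{2} = 2401$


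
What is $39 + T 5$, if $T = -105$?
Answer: $-486$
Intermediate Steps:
$39 + T 5 = 39 - 525 = -486$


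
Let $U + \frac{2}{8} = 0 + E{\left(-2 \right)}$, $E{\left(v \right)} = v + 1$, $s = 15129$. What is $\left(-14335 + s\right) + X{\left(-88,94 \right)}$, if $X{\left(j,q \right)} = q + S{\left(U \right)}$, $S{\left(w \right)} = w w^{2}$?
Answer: $\frac{56707}{64} \approx 886.05$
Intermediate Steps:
$E{\left(v \right)} = 1 + v$
$U = - \frac{5}{4}$ ($U = - \frac{1}{4} + \left(0 + \left(1 - 2\right)\right) = - \frac{1}{4} + \left(0 - 1\right) = - \frac{1}{4} - 1 = - \frac{5}{4} \approx -1.25$)
$S{\left(w \right)} = w^{3}$
$X{\left(j,q \right)} = - \frac{125}{64} + q$ ($X{\left(j,q \right)} = q + \left(- \frac{5}{4}\right)^{3} = q - \frac{125}{64} = - \frac{125}{64} + q$)
$\left(-14335 + s\right) + X{\left(-88,94 \right)} = \left(-14335 + 15129\right) + \left(- \frac{125}{64} + 94\right) = 794 + \frac{5891}{64} = \frac{56707}{64}$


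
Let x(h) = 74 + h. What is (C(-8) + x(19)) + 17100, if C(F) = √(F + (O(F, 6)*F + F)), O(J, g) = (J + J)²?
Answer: 17193 + 4*I*√129 ≈ 17193.0 + 45.431*I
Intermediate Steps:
O(J, g) = 4*J² (O(J, g) = (2*J)² = 4*J²)
C(F) = √(2*F + 4*F³) (C(F) = √(F + ((4*F²)*F + F)) = √(F + (4*F³ + F)) = √(F + (F + 4*F³)) = √(2*F + 4*F³))
(C(-8) + x(19)) + 17100 = (√2*√(-8 + 2*(-8)³) + (74 + 19)) + 17100 = (√2*√(-8 + 2*(-512)) + 93) + 17100 = (√2*√(-8 - 1024) + 93) + 17100 = (√2*√(-1032) + 93) + 17100 = (√2*(2*I*√258) + 93) + 17100 = (4*I*√129 + 93) + 17100 = (93 + 4*I*√129) + 17100 = 17193 + 4*I*√129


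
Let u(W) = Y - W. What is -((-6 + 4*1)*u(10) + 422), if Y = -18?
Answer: -478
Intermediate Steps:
u(W) = -18 - W
-((-6 + 4*1)*u(10) + 422) = -((-6 + 4*1)*(-18 - 1*10) + 422) = -((-6 + 4)*(-18 - 10) + 422) = -(-2*(-28) + 422) = -(56 + 422) = -1*478 = -478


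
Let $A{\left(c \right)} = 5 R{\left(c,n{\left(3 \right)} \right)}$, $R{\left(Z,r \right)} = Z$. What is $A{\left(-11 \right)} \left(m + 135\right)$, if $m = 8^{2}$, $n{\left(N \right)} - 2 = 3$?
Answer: $-10945$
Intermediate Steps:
$n{\left(N \right)} = 5$ ($n{\left(N \right)} = 2 + 3 = 5$)
$m = 64$
$A{\left(c \right)} = 5 c$
$A{\left(-11 \right)} \left(m + 135\right) = 5 \left(-11\right) \left(64 + 135\right) = \left(-55\right) 199 = -10945$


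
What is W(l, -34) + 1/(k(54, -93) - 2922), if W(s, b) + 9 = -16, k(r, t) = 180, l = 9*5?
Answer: -68551/2742 ≈ -25.000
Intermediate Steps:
l = 45
W(s, b) = -25 (W(s, b) = -9 - 16 = -25)
W(l, -34) + 1/(k(54, -93) - 2922) = -25 + 1/(180 - 2922) = -25 + 1/(-2742) = -25 - 1/2742 = -68551/2742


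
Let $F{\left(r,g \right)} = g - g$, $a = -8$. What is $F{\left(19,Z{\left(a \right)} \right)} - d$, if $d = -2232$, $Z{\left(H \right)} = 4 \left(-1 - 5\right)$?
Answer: $2232$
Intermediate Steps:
$Z{\left(H \right)} = -24$ ($Z{\left(H \right)} = 4 \left(-6\right) = -24$)
$F{\left(r,g \right)} = 0$
$F{\left(19,Z{\left(a \right)} \right)} - d = 0 - -2232 = 0 + 2232 = 2232$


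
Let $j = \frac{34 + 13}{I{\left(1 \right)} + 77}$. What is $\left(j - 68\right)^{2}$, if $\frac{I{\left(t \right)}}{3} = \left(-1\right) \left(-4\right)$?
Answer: $\frac{36060025}{7921} \approx 4552.5$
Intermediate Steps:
$I{\left(t \right)} = 12$ ($I{\left(t \right)} = 3 \left(\left(-1\right) \left(-4\right)\right) = 3 \cdot 4 = 12$)
$j = \frac{47}{89}$ ($j = \frac{34 + 13}{12 + 77} = \frac{47}{89} \approx 0.52809$)
$\left(j - 68\right)^{2} = \left(\frac{47}{89} - 68\right)^{2} = \left(- \frac{6005}{89}\right)^{2} = \frac{36060025}{7921}$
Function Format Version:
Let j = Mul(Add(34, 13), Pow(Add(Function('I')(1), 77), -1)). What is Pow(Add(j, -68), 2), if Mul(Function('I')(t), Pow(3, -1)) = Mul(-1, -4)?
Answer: Rational(36060025, 7921) ≈ 4552.5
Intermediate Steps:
Function('I')(t) = 12 (Function('I')(t) = Mul(3, Mul(-1, -4)) = Mul(3, 4) = 12)
j = Rational(47, 89) (j = Mul(Add(34, 13), Pow(Add(12, 77), -1)) = Mul(47, Pow(89, -1)) = Mul(47, Rational(1, 89)) = Rational(47, 89) ≈ 0.52809)
Pow(Add(j, -68), 2) = Pow(Add(Rational(47, 89), -68), 2) = Pow(Rational(-6005, 89), 2) = Rational(36060025, 7921)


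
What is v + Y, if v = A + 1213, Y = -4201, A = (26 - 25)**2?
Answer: -2987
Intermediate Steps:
A = 1 (A = 1**2 = 1)
v = 1214 (v = 1 + 1213 = 1214)
v + Y = 1214 - 4201 = -2987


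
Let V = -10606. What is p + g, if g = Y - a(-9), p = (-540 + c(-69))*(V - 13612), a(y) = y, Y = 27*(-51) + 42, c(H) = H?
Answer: 14747436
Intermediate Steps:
Y = -1335 (Y = -1377 + 42 = -1335)
p = 14748762 (p = (-540 - 69)*(-10606 - 13612) = -609*(-24218) = 14748762)
g = -1326 (g = -1335 - 1*(-9) = -1335 + 9 = -1326)
p + g = 14748762 - 1326 = 14747436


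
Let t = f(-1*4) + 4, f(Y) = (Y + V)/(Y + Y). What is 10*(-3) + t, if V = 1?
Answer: -205/8 ≈ -25.625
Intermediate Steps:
f(Y) = (1 + Y)/(2*Y) (f(Y) = (Y + 1)/(Y + Y) = (1 + Y)/((2*Y)) = (1 + Y)*(1/(2*Y)) = (1 + Y)/(2*Y))
t = 35/8 (t = (1 - 1*4)/(2*((-1*4))) + 4 = (½)*(1 - 4)/(-4) + 4 = (½)*(-¼)*(-3) + 4 = 3/8 + 4 = 35/8 ≈ 4.3750)
10*(-3) + t = 10*(-3) + 35/8 = -30 + 35/8 = -205/8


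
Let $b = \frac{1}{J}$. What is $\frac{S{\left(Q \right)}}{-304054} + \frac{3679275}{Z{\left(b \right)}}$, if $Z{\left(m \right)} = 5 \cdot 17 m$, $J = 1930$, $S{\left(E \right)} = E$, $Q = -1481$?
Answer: $\frac{431817536433277}{5168918} \approx 8.3541 \cdot 10^{7}$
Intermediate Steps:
$b = \frac{1}{1930} \approx 0.00051813$
$Z{\left(m \right)} = 85 m$
$\frac{S{\left(Q \right)}}{-304054} + \frac{3679275}{Z{\left(b \right)}} = - \frac{1481}{-304054} + \frac{3679275}{85 \cdot \frac{1}{1930}} = \left(-1481\right) \left(- \frac{1}{304054}\right) + \frac{3679275}{\frac{17}{386}} = \frac{1481}{304054} + 3679275 \cdot \frac{386}{17} = \frac{1481}{304054} + \frac{1420200150}{17} = \frac{431817536433277}{5168918}$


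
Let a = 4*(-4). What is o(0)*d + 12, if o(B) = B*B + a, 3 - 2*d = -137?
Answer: -1108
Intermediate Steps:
d = 70 (d = 3/2 - ½*(-137) = 3/2 + 137/2 = 70)
a = -16
o(B) = -16 + B² (o(B) = B*B - 16 = B² - 16 = -16 + B²)
o(0)*d + 12 = (-16 + 0²)*70 + 12 = (-16 + 0)*70 + 12 = -16*70 + 12 = -1120 + 12 = -1108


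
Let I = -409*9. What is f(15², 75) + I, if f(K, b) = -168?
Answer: -3849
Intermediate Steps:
I = -3681
f(15², 75) + I = -168 - 3681 = -3849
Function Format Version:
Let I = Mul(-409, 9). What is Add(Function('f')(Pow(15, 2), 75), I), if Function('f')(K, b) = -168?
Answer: -3849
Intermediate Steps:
I = -3681
Add(Function('f')(Pow(15, 2), 75), I) = Add(-168, -3681) = -3849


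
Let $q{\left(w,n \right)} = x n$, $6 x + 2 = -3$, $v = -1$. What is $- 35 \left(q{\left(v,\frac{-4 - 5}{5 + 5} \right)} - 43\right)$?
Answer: $\frac{5915}{4} \approx 1478.8$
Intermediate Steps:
$x = - \frac{5}{6}$ ($x = - \frac{1}{3} + \frac{1}{6} \left(-3\right) = - \frac{1}{3} - \frac{1}{2} = - \frac{5}{6} \approx -0.83333$)
$q{\left(w,n \right)} = - \frac{5 n}{6}$
$- 35 \left(q{\left(v,\frac{-4 - 5}{5 + 5} \right)} - 43\right) = - 35 \left(- \frac{5 \frac{-4 - 5}{5 + 5}}{6} - 43\right) = - 35 \left(- \frac{5 \left(- \frac{9}{10}\right)}{6} - 43\right) = - 35 \left(- \frac{5 \left(\left(-9\right) \frac{1}{10}\right)}{6} - 43\right) = - 35 \left(\left(- \frac{5}{6}\right) \left(- \frac{9}{10}\right) - 43\right) = - 35 \left(\frac{3}{4} - 43\right) = \left(-35\right) \left(- \frac{169}{4}\right) = \frac{5915}{4}$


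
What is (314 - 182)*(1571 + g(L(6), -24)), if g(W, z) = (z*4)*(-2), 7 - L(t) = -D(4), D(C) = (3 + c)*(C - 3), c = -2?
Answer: 232716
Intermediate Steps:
D(C) = -3 + C (D(C) = (3 - 2)*(C - 3) = 1*(-3 + C) = -3 + C)
L(t) = 8 (L(t) = 7 - (-1)*(-3 + 4) = 7 - (-1) = 7 - 1*(-1) = 7 + 1 = 8)
g(W, z) = -8*z (g(W, z) = (4*z)*(-2) = -8*z)
(314 - 182)*(1571 + g(L(6), -24)) = (314 - 182)*(1571 - 8*(-24)) = 132*(1571 + 192) = 132*1763 = 232716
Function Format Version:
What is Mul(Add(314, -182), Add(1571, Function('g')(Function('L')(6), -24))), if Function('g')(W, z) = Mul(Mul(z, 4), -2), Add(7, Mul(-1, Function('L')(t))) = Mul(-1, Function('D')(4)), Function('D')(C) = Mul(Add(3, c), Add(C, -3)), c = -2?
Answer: 232716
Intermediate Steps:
Function('D')(C) = Add(-3, C) (Function('D')(C) = Mul(Add(3, -2), Add(C, -3)) = Mul(1, Add(-3, C)) = Add(-3, C))
Function('L')(t) = 8 (Function('L')(t) = Add(7, Mul(-1, Mul(-1, Add(-3, 4)))) = Add(7, Mul(-1, Mul(-1, 1))) = Add(7, Mul(-1, -1)) = Add(7, 1) = 8)
Function('g')(W, z) = Mul(-8, z) (Function('g')(W, z) = Mul(Mul(4, z), -2) = Mul(-8, z))
Mul(Add(314, -182), Add(1571, Function('g')(Function('L')(6), -24))) = Mul(Add(314, -182), Add(1571, Mul(-8, -24))) = Mul(132, Add(1571, 192)) = Mul(132, 1763) = 232716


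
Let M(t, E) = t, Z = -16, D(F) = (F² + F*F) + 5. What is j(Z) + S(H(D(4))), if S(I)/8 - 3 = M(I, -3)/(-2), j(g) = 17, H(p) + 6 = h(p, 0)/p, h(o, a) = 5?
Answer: 2385/37 ≈ 64.459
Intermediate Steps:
D(F) = 5 + 2*F² (D(F) = (F² + F²) + 5 = 2*F² + 5 = 5 + 2*F²)
H(p) = -6 + 5/p
S(I) = 24 - 4*I (S(I) = 24 + 8*(I/(-2)) = 24 + 8*(I*(-½)) = 24 + 8*(-I/2) = 24 - 4*I)
j(Z) + S(H(D(4))) = 17 + (24 - 4*(-6 + 5/(5 + 2*4²))) = 17 + (24 - 4*(-6 + 5/(5 + 2*16))) = 17 + (24 - 4*(-6 + 5/(5 + 32))) = 17 + (24 - 4*(-6 + 5/37)) = 17 + (24 - 4*(-217/37)) = 17 + (24 + 868/37) = 17 + 1756/37 = 2385/37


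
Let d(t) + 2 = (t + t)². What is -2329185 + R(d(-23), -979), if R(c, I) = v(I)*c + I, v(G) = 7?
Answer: -2315366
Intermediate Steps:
d(t) = -2 + 4*t² (d(t) = -2 + (t + t)² = -2 + (2*t)² = -2 + 4*t²)
R(c, I) = I + 7*c (R(c, I) = 7*c + I = I + 7*c)
-2329185 + R(d(-23), -979) = -2329185 + (-979 + 7*(-2 + 4*(-23)²)) = -2329185 + (-979 + 7*(-2 + 4*529)) = -2329185 + (-979 + 7*(-2 + 2116)) = -2329185 + (-979 + 7*2114) = -2329185 + (-979 + 14798) = -2329185 + 13819 = -2315366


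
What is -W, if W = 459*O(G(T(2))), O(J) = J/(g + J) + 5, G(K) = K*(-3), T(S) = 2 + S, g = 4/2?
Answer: -14229/5 ≈ -2845.8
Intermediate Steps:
g = 2 (g = 4*(½) = 2)
G(K) = -3*K
O(J) = 5 + J/(2 + J) (O(J) = J/(2 + J) + 5 = 5 + J/(2 + J))
W = 14229/5 (W = 459*(2*(5 + 3*(-3*(2 + 2)))/(2 - 3*(2 + 2))) = 459*(2*(5 + 3*(-3*4))/(2 - 3*4)) = 459*(2*(5 + 3*(-12))/(2 - 12)) = 459*(2*(5 - 36)/(-10)) = 459*(2*(-⅒)*(-31)) = 459*(31/5) = 14229/5 ≈ 2845.8)
-W = -1*14229/5 = -14229/5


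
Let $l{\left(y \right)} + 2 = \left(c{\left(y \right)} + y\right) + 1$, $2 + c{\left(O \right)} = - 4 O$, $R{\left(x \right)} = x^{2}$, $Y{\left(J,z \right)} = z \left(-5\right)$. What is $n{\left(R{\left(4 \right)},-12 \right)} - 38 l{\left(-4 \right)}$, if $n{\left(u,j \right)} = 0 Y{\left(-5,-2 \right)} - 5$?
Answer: $-347$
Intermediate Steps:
$Y{\left(J,z \right)} = - 5 z$
$n{\left(u,j \right)} = -5$ ($n{\left(u,j \right)} = 0 \left(\left(-5\right) \left(-2\right)\right) - 5 = 0 \cdot 10 - 5 = 0 - 5 = -5$)
$c{\left(O \right)} = -2 - 4 O$
$l{\left(y \right)} = -3 - 3 y$ ($l{\left(y \right)} = -2 + \left(\left(\left(-2 - 4 y\right) + y\right) + 1\right) = -2 + \left(\left(-2 - 3 y\right) + 1\right) = -2 - \left(1 + 3 y\right) = -3 - 3 y$)
$n{\left(R{\left(4 \right)},-12 \right)} - 38 l{\left(-4 \right)} = -5 - 38 \left(-3 - -12\right) = -5 - 38 \left(-3 + 12\right) = -5 - 342 = -347$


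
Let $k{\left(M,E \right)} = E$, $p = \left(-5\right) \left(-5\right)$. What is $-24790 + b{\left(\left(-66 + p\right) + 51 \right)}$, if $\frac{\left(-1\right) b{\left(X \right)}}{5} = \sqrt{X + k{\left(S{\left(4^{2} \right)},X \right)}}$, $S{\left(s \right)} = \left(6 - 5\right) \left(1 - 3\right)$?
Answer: $-24790 - 10 \sqrt{5} \approx -24812.0$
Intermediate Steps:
$p = 25$
$S{\left(s \right)} = -2$ ($S{\left(s \right)} = 1 \left(-2\right) = -2$)
$b{\left(X \right)} = - 5 \sqrt{2} \sqrt{X}$ ($b{\left(X \right)} = - 5 \sqrt{X + X} = - 5 \sqrt{2 X} = - 5 \sqrt{2} \sqrt{X}$)
$-24790 + b{\left(\left(-66 + p\right) + 51 \right)} = -24790 - 5 \sqrt{2} \sqrt{\left(-66 + 25\right) + 51} = -24790 - 5 \sqrt{2} \sqrt{-41 + 51} = -24790 - 5 \sqrt{2} \sqrt{10} = -24790 - 10 \sqrt{5}$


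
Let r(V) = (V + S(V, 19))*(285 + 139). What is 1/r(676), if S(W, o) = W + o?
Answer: 1/581304 ≈ 1.7203e-6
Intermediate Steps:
r(V) = 8056 + 848*V (r(V) = (V + (V + 19))*(285 + 139) = (V + (19 + V))*424 = (19 + 2*V)*424 = 8056 + 848*V)
1/r(676) = 1/(8056 + 848*676) = 1/(8056 + 573248) = 1/581304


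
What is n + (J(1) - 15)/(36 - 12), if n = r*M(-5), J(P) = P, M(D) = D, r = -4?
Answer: 233/12 ≈ 19.417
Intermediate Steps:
n = 20 (n = -4*(-5) = 20)
n + (J(1) - 15)/(36 - 12) = 20 + (1 - 15)/(36 - 12) = 20 - 14/24 = 20 + (1/24)*(-14) = 20 - 7/12 = 233/12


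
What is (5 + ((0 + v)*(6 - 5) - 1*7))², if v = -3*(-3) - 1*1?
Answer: 36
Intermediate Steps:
v = 8 (v = 9 - 1 = 8)
(5 + ((0 + v)*(6 - 5) - 1*7))² = (5 + ((0 + 8)*(6 - 5) - 1*7))² = (5 + (8*1 - 7))² = (5 + (8 - 7))² = (5 + 1)² = 6² = 36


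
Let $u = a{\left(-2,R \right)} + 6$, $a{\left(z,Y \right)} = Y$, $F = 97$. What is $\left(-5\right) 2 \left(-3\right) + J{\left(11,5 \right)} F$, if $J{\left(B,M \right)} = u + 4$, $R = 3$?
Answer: $1291$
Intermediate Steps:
$u = 9$ ($u = 3 + 6 = 9$)
$J{\left(B,M \right)} = 13$ ($J{\left(B,M \right)} = 9 + 4 = 13$)
$\left(-5\right) 2 \left(-3\right) + J{\left(11,5 \right)} F = \left(-5\right) 2 \left(-3\right) + 13 \cdot 97 = \left(-10\right) \left(-3\right) + 1261 = 30 + 1261 = 1291$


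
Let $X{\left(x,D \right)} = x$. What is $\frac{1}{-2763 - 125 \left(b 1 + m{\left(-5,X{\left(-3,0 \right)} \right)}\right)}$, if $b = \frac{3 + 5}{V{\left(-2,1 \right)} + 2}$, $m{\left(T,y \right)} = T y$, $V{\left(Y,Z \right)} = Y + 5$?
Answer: $- \frac{1}{4838} \approx -0.0002067$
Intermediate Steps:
$V{\left(Y,Z \right)} = 5 + Y$
$b = \frac{8}{5}$ ($b = \frac{3 + 5}{\left(5 - 2\right) + 2} = \frac{8}{3 + 2} = \frac{8}{5} \approx 1.6$)
$\frac{1}{-2763 - 125 \left(b 1 + m{\left(-5,X{\left(-3,0 \right)} \right)}\right)} = \frac{1}{-2763 - 125 \left(\frac{8}{5} \cdot 1 - -15\right)} = \frac{1}{-2763 - 125 \left(\frac{8}{5} + 15\right)} = \frac{1}{-2763 - 2075} = \frac{1}{-4838} = - \frac{1}{4838}$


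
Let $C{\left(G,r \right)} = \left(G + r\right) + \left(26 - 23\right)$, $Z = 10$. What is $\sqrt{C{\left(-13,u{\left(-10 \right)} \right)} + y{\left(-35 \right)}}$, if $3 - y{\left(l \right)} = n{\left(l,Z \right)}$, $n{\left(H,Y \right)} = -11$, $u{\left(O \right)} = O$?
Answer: $i \sqrt{6} \approx 2.4495 i$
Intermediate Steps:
$C{\left(G,r \right)} = 3 + G + r$ ($C{\left(G,r \right)} = \left(G + r\right) + \left(26 - 23\right) = \left(G + r\right) + 3 = 3 + G + r$)
$y{\left(l \right)} = 14$ ($y{\left(l \right)} = 3 - -11 = 3 + 11 = 14$)
$\sqrt{C{\left(-13,u{\left(-10 \right)} \right)} + y{\left(-35 \right)}} = \sqrt{\left(3 - 13 - 10\right) + 14} = \sqrt{-20 + 14} = \sqrt{-6} = i \sqrt{6}$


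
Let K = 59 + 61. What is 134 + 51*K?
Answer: 6254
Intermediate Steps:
K = 120
134 + 51*K = 134 + 51*120 = 134 + 6120 = 6254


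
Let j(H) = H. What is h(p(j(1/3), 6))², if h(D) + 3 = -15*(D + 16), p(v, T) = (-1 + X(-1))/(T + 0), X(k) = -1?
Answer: 56644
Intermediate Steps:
p(v, T) = -2/T (p(v, T) = (-1 - 1)/(T + 0) = -2/T)
h(D) = -243 - 15*D (h(D) = -3 - 15*(D + 16) = -3 - 15*(16 + D) = -3 + (-240 - 15*D) = -243 - 15*D)
h(p(j(1/3), 6))² = (-243 - (-30)/6)² = (-243 - 15*(-⅓))² = (-243 + 5)² = (-238)² = 56644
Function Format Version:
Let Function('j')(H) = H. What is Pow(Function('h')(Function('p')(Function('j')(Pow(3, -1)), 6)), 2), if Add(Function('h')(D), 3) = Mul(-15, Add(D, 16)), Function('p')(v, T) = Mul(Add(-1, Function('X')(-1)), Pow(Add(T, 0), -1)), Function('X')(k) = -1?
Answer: 56644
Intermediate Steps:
Function('p')(v, T) = Mul(-2, Pow(T, -1)) (Function('p')(v, T) = Mul(Add(-1, -1), Pow(Add(T, 0), -1)) = Mul(-2, Pow(T, -1)))
Function('h')(D) = Add(-243, Mul(-15, D)) (Function('h')(D) = Add(-3, Mul(-15, Add(D, 16))) = Add(-3, Mul(-15, Add(16, D))) = Add(-3, Add(-240, Mul(-15, D))) = Add(-243, Mul(-15, D)))
Pow(Function('h')(Function('p')(Function('j')(Pow(3, -1)), 6)), 2) = Pow(Add(-243, Mul(-15, Mul(-2, Pow(6, -1)))), 2) = Pow(Add(-243, Mul(-15, Mul(-2, Rational(1, 6)))), 2) = Pow(Add(-243, Mul(-15, Rational(-1, 3))), 2) = Pow(Add(-243, 5), 2) = Pow(-238, 2) = 56644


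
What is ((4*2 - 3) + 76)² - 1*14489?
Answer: -7928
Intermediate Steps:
((4*2 - 3) + 76)² - 1*14489 = ((8 - 3) + 76)² - 14489 = (5 + 76)² - 14489 = 81² - 14489 = 6561 - 14489 = -7928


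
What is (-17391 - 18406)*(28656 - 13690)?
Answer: -535737902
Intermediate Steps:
(-17391 - 18406)*(28656 - 13690) = -35797*14966 = -535737902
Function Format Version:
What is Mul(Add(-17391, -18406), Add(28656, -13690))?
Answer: -535737902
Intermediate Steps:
Mul(Add(-17391, -18406), Add(28656, -13690)) = Mul(-35797, 14966) = -535737902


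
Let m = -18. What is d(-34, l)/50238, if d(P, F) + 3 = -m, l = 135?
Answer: 5/16746 ≈ 0.00029858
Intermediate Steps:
d(P, F) = 15 (d(P, F) = -3 - 1*(-18) = -3 + 18 = 15)
d(-34, l)/50238 = 15/50238 = 15*(1/50238) = 5/16746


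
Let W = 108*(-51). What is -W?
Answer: 5508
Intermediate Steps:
W = -5508
-W = -1*(-5508) = 5508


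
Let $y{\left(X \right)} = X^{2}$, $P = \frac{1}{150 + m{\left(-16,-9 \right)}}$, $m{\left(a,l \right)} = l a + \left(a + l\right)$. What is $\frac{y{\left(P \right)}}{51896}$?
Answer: $\frac{1}{3755246456} \approx 2.6629 \cdot 10^{-10}$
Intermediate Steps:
$m{\left(a,l \right)} = a + l + a l$ ($m{\left(a,l \right)} = a l + \left(a + l\right) = a + l + a l$)
$P = \frac{1}{269}$ ($P = \frac{1}{150 - -119} = \frac{1}{150 + 119} = \frac{1}{269} \approx 0.0037175$)
$\frac{y{\left(P \right)}}{51896} = \frac{1}{72361 \cdot 51896} = \frac{1}{72361} \cdot \frac{1}{51896} = \frac{1}{3755246456}$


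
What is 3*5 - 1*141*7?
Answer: -972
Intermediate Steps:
3*5 - 1*141*7 = 15 - 141*7 = 15 - 987 = -972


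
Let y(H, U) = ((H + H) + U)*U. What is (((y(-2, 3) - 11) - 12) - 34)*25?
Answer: -1500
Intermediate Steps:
y(H, U) = U*(U + 2*H) (y(H, U) = (2*H + U)*U = (U + 2*H)*U = U*(U + 2*H))
(((y(-2, 3) - 11) - 12) - 34)*25 = (((3*(3 + 2*(-2)) - 11) - 12) - 34)*25 = (((3*(3 - 4) - 11) - 12) - 34)*25 = (((3*(-1) - 11) - 12) - 34)*25 = (((-3 - 11) - 12) - 34)*25 = ((-14 - 12) - 34)*25 = (-26 - 34)*25 = -60*25 = -1500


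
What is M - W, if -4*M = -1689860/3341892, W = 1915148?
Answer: -6400217357551/3341892 ≈ -1.9151e+6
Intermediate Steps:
M = 422465/3341892 (M = -(-422465)/3341892 = -¼*(-422465/835473) = 422465/3341892 ≈ 0.12642)
M - W = 422465/3341892 - 1*1915148 = 422465/3341892 - 1915148 = -6400217357551/3341892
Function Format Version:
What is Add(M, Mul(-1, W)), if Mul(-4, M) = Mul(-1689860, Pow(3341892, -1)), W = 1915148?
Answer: Rational(-6400217357551, 3341892) ≈ -1.9151e+6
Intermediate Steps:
M = Rational(422465, 3341892) (M = Mul(Rational(-1, 4), Mul(-1689860, Pow(3341892, -1))) = Mul(Rational(-1, 4), Mul(-1689860, Rational(1, 3341892))) = Mul(Rational(-1, 4), Rational(-422465, 835473)) = Rational(422465, 3341892) ≈ 0.12642)
Add(M, Mul(-1, W)) = Add(Rational(422465, 3341892), Mul(-1, 1915148)) = Add(Rational(422465, 3341892), -1915148) = Rational(-6400217357551, 3341892)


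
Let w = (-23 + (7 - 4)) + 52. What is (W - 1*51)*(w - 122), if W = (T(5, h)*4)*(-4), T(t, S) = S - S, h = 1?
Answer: 4590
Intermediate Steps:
T(t, S) = 0
w = 32 (w = (-23 + 3) + 52 = -20 + 52 = 32)
W = 0 (W = (0*4)*(-4) = 0*(-4) = 0)
(W - 1*51)*(w - 122) = (0 - 1*51)*(32 - 122) = (0 - 51)*(-90) = -51*(-90) = 4590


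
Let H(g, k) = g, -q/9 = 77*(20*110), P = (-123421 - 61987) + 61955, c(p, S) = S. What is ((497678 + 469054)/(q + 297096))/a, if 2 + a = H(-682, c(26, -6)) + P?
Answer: 6197/976786308 ≈ 6.3443e-6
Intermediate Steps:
P = -123453 (P = -185408 + 61955 = -123453)
q = -1524600 (q = -693*20*110 = -693*2200 = -9*169400 = -1524600)
a = -124137 (a = -2 + (-682 - 123453) = -2 - 124135 = -124137)
((497678 + 469054)/(q + 297096))/a = ((497678 + 469054)/(-1524600 + 297096))/(-124137) = (966732/(-1227504))*(-1/124137) = (966732*(-1/1227504))*(-1/124137) = -80561/102292*(-1/124137) = 6197/976786308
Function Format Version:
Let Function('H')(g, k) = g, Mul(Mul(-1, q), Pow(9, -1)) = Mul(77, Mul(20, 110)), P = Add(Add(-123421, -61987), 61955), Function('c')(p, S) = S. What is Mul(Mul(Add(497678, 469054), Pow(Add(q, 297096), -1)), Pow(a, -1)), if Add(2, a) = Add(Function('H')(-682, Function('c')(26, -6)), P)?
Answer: Rational(6197, 976786308) ≈ 6.3443e-6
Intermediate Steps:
P = -123453 (P = Add(-185408, 61955) = -123453)
q = -1524600 (q = Mul(-9, Mul(77, Mul(20, 110))) = Mul(-9, Mul(77, 2200)) = Mul(-9, 169400) = -1524600)
a = -124137 (a = Add(-2, Add(-682, -123453)) = Add(-2, -124135) = -124137)
Mul(Mul(Add(497678, 469054), Pow(Add(q, 297096), -1)), Pow(a, -1)) = Mul(Mul(Add(497678, 469054), Pow(Add(-1524600, 297096), -1)), Pow(-124137, -1)) = Mul(Mul(966732, Pow(-1227504, -1)), Rational(-1, 124137)) = Mul(Mul(966732, Rational(-1, 1227504)), Rational(-1, 124137)) = Mul(Rational(-80561, 102292), Rational(-1, 124137)) = Rational(6197, 976786308)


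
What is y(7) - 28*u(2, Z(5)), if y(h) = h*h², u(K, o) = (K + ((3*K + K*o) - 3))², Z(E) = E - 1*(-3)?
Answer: -12005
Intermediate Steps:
Z(E) = 3 + E (Z(E) = E + 3 = 3 + E)
u(K, o) = (-3 + 4*K + K*o)² (u(K, o) = (K + (-3 + 3*K + K*o))² = (-3 + 4*K + K*o)²)
y(h) = h³
y(7) - 28*u(2, Z(5)) = 7³ - 28*(-3 + 4*2 + 2*(3 + 5))² = 343 - 28*(-3 + 8 + 2*8)² = 343 - 28*(-3 + 8 + 16)² = 343 - 28*21² = 343 - 28*441 = 343 - 12348 = -12005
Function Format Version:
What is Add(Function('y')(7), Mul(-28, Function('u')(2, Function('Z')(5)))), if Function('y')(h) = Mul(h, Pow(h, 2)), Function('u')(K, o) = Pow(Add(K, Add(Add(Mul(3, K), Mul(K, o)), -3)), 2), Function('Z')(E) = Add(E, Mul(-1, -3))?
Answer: -12005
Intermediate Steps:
Function('Z')(E) = Add(3, E) (Function('Z')(E) = Add(E, 3) = Add(3, E))
Function('u')(K, o) = Pow(Add(-3, Mul(4, K), Mul(K, o)), 2) (Function('u')(K, o) = Pow(Add(K, Add(-3, Mul(3, K), Mul(K, o))), 2) = Pow(Add(-3, Mul(4, K), Mul(K, o)), 2))
Function('y')(h) = Pow(h, 3)
Add(Function('y')(7), Mul(-28, Function('u')(2, Function('Z')(5)))) = Add(Pow(7, 3), Mul(-28, Pow(Add(-3, Mul(4, 2), Mul(2, Add(3, 5))), 2))) = Add(343, Mul(-28, Pow(Add(-3, 8, Mul(2, 8)), 2))) = Add(343, Mul(-28, Pow(Add(-3, 8, 16), 2))) = Add(343, Mul(-28, Pow(21, 2))) = Add(343, Mul(-28, 441)) = Add(343, -12348) = -12005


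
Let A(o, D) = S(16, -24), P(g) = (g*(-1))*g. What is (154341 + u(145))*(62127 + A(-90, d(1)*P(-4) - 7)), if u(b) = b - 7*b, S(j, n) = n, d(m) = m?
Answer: 9531009513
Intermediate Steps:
P(g) = -g² (P(g) = (-g)*g = -g²)
A(o, D) = -24
u(b) = -6*b
(154341 + u(145))*(62127 + A(-90, d(1)*P(-4) - 7)) = (154341 - 6*145)*(62127 - 24) = (154341 - 870)*62103 = 153471*62103 = 9531009513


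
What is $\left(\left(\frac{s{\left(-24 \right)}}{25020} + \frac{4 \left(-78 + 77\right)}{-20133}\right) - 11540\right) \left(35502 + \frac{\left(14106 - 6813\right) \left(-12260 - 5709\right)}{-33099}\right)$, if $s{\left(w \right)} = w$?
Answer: $- \frac{75188637354908506}{165110733} \approx -4.5538 \cdot 10^{8}$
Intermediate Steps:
$\left(\left(\frac{s{\left(-24 \right)}}{25020} + \frac{4 \left(-78 + 77\right)}{-20133}\right) - 11540\right) \left(35502 + \frac{\left(14106 - 6813\right) \left(-12260 - 5709\right)}{-33099}\right) = \left(\left(- \frac{24}{25020} + \frac{4 \left(-78 + 77\right)}{-20133}\right) - 11540\right) \left(35502 + \frac{\left(14106 - 6813\right) \left(-12260 - 5709\right)}{-33099}\right) = \left(\left(\left(-24\right) \frac{1}{25020} + 4 \left(-1\right) \left(- \frac{1}{20133}\right)\right) - 11540\right) \left(35502 + 7293 \left(-17969\right) \left(- \frac{1}{33099}\right)\right) = \left(\left(- \frac{2}{2085} - - \frac{4}{20133}\right) - 11540\right) \left(35502 - - \frac{233597}{59}\right) = \left(\left(- \frac{2}{2085} + \frac{4}{20133}\right) - 11540\right) \left(35502 + \frac{233597}{59}\right) = \left(- \frac{10642}{13992435} - 11540\right) \frac{2328215}{59} = \left(- \frac{161472710542}{13992435}\right) \frac{2328215}{59} = - \frac{75188637354908506}{165110733}$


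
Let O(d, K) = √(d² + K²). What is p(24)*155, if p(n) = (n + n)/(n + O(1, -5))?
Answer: 17856/55 - 744*√26/55 ≈ 255.68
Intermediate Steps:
O(d, K) = √(K² + d²)
p(n) = 2*n/(n + √26) (p(n) = (n + n)/(n + √((-5)² + 1²)) = (2*n)/(n + √(25 + 1)) = (2*n)/(n + √26) = 2*n/(n + √26))
p(24)*155 = (2*24/(24 + √26))*155 = (48/(24 + √26))*155 = 7440/(24 + √26)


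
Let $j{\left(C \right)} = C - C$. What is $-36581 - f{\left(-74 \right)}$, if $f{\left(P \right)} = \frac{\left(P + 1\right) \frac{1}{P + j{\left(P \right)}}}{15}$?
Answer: $- \frac{40604983}{1110} \approx -36581.0$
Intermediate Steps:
$j{\left(C \right)} = 0$
$f{\left(P \right)} = \frac{1 + P}{15 P}$ ($f{\left(P \right)} = \frac{\left(P + 1\right) \frac{1}{P + 0}}{15} = \frac{1 + P}{P} \frac{1}{15} = \frac{1 + P}{15 P}$)
$-36581 - f{\left(-74 \right)} = -36581 - \frac{1 - 74}{15 \left(-74\right)} = -36581 - \frac{1}{15} \left(- \frac{1}{74}\right) \left(-73\right) = -36581 - \frac{73}{1110} = - \frac{40604983}{1110}$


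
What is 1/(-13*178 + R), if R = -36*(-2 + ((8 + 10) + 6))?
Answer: -1/3106 ≈ -0.00032196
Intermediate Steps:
R = -792 (R = -36*(-2 + (18 + 6)) = -36*(-2 + 24) = -36*22 = -792)
1/(-13*178 + R) = 1/(-13*178 - 792) = 1/(-2314 - 792) = 1/(-3106) = -1/3106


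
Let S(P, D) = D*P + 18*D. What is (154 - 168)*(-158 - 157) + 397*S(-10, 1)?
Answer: 7586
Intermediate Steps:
S(P, D) = 18*D + D*P
(154 - 168)*(-158 - 157) + 397*S(-10, 1) = (154 - 168)*(-158 - 157) + 397*(1*(18 - 10)) = -14*(-315) + 397*(1*8) = 4410 + 397*8 = 4410 + 3176 = 7586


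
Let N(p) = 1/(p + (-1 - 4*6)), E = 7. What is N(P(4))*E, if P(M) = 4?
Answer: -⅓ ≈ -0.33333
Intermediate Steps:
N(p) = 1/(-25 + p) (N(p) = 1/(p + (-1 - 24)) = 1/(p - 25) = 1/(-25 + p))
N(P(4))*E = 7/(-25 + 4) = 7/(-21) = -1/21*7 = -⅓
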